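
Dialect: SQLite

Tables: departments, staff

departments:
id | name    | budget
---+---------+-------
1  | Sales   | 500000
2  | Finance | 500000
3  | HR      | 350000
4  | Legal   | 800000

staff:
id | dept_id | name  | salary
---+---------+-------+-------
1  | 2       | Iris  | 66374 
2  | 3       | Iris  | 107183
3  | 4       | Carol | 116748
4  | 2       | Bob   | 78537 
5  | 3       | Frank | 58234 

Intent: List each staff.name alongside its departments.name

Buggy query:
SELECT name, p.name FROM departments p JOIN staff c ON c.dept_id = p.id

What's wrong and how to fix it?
Bug: Both tables have a 'name' column; the unqualified reference is ambiguous

Fix: Qualify the column with its table alias (c.name)

Corrected query:
SELECT c.name, p.name FROM departments p JOIN staff c ON c.dept_id = p.id

Result:
name  | name   
------+--------
Iris  | Finance
Iris  | HR     
Carol | Legal  
Bob   | Finance
Frank | HR     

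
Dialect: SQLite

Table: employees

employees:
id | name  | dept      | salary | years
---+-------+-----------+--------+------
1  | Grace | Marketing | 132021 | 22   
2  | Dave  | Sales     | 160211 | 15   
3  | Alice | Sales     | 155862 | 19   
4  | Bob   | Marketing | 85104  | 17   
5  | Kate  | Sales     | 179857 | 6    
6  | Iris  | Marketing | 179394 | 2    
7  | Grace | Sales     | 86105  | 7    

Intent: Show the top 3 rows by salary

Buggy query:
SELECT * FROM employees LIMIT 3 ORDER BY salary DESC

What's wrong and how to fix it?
Bug: LIMIT must come after ORDER BY

Fix: Swap the clauses: ORDER BY first, then LIMIT

Corrected query:
SELECT * FROM employees ORDER BY salary DESC LIMIT 3

Result:
id | name | dept      | salary | years
---+------+-----------+--------+------
5  | Kate | Sales     | 179857 | 6    
6  | Iris | Marketing | 179394 | 2    
2  | Dave | Sales     | 160211 | 15   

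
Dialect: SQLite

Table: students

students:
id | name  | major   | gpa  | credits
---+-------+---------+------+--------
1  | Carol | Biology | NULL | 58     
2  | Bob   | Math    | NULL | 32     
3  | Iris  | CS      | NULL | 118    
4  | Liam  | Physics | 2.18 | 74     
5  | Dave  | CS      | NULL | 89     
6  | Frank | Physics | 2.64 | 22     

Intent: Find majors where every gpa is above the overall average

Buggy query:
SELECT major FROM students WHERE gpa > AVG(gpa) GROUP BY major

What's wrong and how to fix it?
Bug: AVG() is an aggregate; it can't sit directly in WHERE

Fix: Use a subquery for AVG and a HAVING MIN(...) filter so the condition holds for every row in the group

Corrected query:
SELECT major FROM students GROUP BY major HAVING MIN(gpa) > (SELECT AVG(gpa) FROM students)

Result:
(no rows)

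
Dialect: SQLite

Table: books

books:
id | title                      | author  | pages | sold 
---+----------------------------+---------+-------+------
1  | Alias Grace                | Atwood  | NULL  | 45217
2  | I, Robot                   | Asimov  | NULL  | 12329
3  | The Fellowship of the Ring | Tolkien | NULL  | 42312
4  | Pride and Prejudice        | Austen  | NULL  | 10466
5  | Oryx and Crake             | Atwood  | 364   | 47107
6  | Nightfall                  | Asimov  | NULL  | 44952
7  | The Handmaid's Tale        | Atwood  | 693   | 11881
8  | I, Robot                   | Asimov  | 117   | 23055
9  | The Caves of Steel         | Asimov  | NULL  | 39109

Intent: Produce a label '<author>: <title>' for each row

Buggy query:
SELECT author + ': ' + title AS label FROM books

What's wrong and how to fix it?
Bug: SQLite uses || for string concatenation; + coerces text to numbers (yielding 0)

Fix: Replace + with || to concatenate text

Corrected query:
SELECT author || ': ' || title AS label FROM books

Result:
label                              
-----------------------------------
Atwood: Alias Grace                
Asimov: I, Robot                   
Tolkien: The Fellowship of the Ring
Austen: Pride and Prejudice        
Atwood: Oryx and Crake             
Asimov: Nightfall                  
Atwood: The Handmaid's Tale        
Asimov: I, Robot                   
Asimov: The Caves of Steel         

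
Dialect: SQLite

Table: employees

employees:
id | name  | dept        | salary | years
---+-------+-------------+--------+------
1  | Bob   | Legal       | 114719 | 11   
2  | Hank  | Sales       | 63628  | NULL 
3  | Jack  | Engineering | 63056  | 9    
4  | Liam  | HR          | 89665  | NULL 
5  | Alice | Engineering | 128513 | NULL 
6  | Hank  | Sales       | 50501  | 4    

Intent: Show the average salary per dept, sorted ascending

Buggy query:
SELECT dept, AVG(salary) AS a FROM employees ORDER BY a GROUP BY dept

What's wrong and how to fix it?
Bug: ORDER BY appears before GROUP BY; SQL clause order requires GROUP BY first

Fix: Reorder: SELECT … FROM … GROUP BY … ORDER BY …

Corrected query:
SELECT dept, AVG(salary) AS a FROM employees GROUP BY dept ORDER BY a

Result:
dept        | a      
------------+--------
Sales       | 57064.5
HR          | 89665  
Engineering | 95784.5
Legal       | 114719 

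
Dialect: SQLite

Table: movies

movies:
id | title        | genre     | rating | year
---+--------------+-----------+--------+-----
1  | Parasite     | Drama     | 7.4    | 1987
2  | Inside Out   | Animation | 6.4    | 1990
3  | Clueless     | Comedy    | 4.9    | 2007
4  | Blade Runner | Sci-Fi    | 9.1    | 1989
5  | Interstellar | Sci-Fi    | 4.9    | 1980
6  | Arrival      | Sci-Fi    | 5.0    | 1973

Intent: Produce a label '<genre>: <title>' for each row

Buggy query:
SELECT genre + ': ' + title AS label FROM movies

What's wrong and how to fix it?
Bug: SQLite uses || for string concatenation; + coerces text to numbers (yielding 0)

Fix: Replace + with || to concatenate text

Corrected query:
SELECT genre || ': ' || title AS label FROM movies

Result:
label                
---------------------
Drama: Parasite      
Animation: Inside Out
Comedy: Clueless     
Sci-Fi: Blade Runner 
Sci-Fi: Interstellar 
Sci-Fi: Arrival      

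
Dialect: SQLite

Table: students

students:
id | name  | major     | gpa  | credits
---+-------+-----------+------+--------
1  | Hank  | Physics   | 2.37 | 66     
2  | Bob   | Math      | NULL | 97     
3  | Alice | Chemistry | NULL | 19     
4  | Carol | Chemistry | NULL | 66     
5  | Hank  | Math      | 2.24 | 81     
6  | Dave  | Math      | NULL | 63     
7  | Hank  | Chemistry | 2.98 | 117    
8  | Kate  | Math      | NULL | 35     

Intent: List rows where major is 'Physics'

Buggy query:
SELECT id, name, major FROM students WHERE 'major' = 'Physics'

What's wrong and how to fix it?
Bug: 'major' in single quotes is a string literal, not the column; the comparison is literal-vs-literal and never true

Fix: Reference the column as major without single quotes

Corrected query:
SELECT id, name, major FROM students WHERE major = 'Physics'

Result:
id | name | major  
---+------+--------
1  | Hank | Physics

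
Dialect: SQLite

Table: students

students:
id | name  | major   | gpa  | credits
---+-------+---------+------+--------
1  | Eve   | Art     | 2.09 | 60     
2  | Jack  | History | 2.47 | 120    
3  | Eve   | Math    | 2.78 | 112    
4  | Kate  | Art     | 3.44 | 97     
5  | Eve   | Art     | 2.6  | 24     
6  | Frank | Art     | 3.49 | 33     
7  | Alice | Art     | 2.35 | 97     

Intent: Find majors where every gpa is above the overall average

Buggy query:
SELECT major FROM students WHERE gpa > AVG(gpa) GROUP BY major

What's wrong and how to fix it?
Bug: AVG() is an aggregate; it can't sit directly in WHERE

Fix: Use a subquery for AVG and a HAVING MIN(...) filter so the condition holds for every row in the group

Corrected query:
SELECT major FROM students GROUP BY major HAVING MIN(gpa) > (SELECT AVG(gpa) FROM students)

Result:
major
-----
Math 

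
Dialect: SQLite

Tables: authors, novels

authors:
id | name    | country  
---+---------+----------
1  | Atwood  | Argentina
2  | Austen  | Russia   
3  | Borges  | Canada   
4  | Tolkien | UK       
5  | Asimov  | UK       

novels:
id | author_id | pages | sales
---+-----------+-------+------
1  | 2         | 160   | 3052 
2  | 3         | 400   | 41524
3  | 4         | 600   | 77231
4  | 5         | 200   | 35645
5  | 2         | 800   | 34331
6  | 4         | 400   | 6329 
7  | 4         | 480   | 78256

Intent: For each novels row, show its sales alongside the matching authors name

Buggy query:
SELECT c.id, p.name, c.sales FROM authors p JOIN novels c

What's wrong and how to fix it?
Bug: Missing join condition: each novels row is matched to all authors rows instead of just its own

Fix: Add ON c.author_id = p.id to the JOIN

Corrected query:
SELECT c.id, p.name, c.sales FROM authors p JOIN novels c ON c.author_id = p.id

Result:
id | name    | sales
---+---------+------
1  | Austen  | 3052 
2  | Borges  | 41524
3  | Tolkien | 77231
4  | Asimov  | 35645
5  | Austen  | 34331
6  | Tolkien | 6329 
7  | Tolkien | 78256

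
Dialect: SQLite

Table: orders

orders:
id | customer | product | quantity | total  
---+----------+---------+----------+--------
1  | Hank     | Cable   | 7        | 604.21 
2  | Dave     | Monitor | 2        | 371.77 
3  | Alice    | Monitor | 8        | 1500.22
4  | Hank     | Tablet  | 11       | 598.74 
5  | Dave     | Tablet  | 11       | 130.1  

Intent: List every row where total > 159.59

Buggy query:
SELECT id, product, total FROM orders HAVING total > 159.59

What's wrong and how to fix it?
Bug: This is a non-aggregate query (no GROUP BY, no aggregates), so in SQLite the HAVING clause is invalid here; a row-level condition belongs in WHERE

Fix: Use WHERE for row-level filtering

Corrected query:
SELECT id, product, total FROM orders WHERE total > 159.59

Result:
id | product | total  
---+---------+--------
1  | Cable   | 604.21 
2  | Monitor | 371.77 
3  | Monitor | 1500.22
4  | Tablet  | 598.74 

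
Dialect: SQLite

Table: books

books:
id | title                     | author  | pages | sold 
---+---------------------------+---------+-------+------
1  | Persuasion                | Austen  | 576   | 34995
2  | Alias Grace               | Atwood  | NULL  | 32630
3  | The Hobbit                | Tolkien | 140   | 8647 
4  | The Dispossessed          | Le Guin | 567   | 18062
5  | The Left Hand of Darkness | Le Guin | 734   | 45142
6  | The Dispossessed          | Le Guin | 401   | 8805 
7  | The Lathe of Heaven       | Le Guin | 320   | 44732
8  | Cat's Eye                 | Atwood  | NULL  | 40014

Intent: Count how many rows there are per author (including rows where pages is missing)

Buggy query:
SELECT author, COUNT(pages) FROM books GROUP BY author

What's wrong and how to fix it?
Bug: COUNT(pages) skips NULLs, so groups with missing pages are undercounted

Fix: Replace COUNT(pages) with COUNT(*)

Corrected query:
SELECT author, COUNT(*) FROM books GROUP BY author

Result:
author  | COUNT(*)
--------+---------
Atwood  | 2       
Austen  | 1       
Le Guin | 4       
Tolkien | 1       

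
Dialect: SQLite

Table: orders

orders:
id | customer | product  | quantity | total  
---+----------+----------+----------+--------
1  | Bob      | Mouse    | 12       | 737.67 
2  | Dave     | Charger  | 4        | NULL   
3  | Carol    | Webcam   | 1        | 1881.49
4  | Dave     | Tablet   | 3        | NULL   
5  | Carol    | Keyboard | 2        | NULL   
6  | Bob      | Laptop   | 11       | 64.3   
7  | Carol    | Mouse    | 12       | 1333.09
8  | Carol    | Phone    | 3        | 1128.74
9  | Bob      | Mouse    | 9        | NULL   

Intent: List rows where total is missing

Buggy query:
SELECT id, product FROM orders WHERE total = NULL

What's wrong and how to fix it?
Bug: '= NULL' is always unknown in SQL three-valued logic, so no rows match

Fix: Use IS NULL to test for NULL

Corrected query:
SELECT id, product FROM orders WHERE total IS NULL

Result:
id | product 
---+---------
2  | Charger 
4  | Tablet  
5  | Keyboard
9  | Mouse   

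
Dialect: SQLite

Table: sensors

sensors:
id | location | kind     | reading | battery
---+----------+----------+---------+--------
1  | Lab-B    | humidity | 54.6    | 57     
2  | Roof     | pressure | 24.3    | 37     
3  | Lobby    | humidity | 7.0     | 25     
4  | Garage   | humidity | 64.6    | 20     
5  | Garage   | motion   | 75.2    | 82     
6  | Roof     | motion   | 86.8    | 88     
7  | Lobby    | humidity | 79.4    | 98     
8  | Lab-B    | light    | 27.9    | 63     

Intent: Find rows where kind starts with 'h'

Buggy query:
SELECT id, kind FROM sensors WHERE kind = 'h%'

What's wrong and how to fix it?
Bug: '=' compares the literal string including the % character; pattern matching needs LIKE

Fix: Use LIKE for wildcard pattern matching

Corrected query:
SELECT id, kind FROM sensors WHERE kind LIKE 'h%'

Result:
id | kind    
---+---------
1  | humidity
3  | humidity
4  | humidity
7  | humidity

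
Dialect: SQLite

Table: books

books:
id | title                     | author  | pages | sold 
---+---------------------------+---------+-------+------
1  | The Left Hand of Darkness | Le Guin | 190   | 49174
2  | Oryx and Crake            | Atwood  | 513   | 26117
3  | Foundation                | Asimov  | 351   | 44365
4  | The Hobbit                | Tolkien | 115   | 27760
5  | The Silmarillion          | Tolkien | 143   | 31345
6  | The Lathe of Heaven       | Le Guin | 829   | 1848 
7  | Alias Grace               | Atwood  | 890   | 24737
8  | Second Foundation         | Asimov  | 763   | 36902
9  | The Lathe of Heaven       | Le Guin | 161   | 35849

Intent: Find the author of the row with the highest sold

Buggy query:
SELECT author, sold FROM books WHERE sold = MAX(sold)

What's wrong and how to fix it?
Bug: MAX(sold) is an aggregate and cannot be used directly in WHERE

Fix: Wrap MAX in a scalar subquery so WHERE compares against a single value

Corrected query:
SELECT author, sold FROM books WHERE sold = (SELECT MAX(sold) FROM books)

Result:
author  | sold 
--------+------
Le Guin | 49174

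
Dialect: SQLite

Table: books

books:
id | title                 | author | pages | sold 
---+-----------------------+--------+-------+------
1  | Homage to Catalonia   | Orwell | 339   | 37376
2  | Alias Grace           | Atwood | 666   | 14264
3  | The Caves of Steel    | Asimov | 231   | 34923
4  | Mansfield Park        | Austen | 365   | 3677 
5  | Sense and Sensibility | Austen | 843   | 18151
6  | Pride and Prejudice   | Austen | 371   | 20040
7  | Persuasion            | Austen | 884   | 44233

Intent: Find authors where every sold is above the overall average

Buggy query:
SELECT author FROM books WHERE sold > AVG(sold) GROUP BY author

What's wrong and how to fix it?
Bug: WHERE evaluates per row before aggregation, so AVG() is unavailable

Fix: Use a subquery for AVG and a HAVING MIN(...) filter so the condition holds for every row in the group

Corrected query:
SELECT author FROM books GROUP BY author HAVING MIN(sold) > (SELECT AVG(sold) FROM books)

Result:
author
------
Asimov
Orwell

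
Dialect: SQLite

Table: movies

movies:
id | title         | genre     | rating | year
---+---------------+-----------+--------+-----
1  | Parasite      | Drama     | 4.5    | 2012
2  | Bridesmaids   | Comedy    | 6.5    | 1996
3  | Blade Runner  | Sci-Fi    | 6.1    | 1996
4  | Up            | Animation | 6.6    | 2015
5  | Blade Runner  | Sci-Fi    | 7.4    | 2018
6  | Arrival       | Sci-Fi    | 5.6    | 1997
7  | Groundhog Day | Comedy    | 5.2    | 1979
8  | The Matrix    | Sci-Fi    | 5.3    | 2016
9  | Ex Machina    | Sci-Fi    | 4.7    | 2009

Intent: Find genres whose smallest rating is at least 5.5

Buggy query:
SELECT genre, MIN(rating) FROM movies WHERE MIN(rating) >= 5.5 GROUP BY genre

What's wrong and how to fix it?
Bug: MIN() in WHERE is a misuse of aggregate

Fix: Use HAVING for the per-group MIN condition

Corrected query:
SELECT genre, MIN(rating) FROM movies GROUP BY genre HAVING MIN(rating) >= 5.5

Result:
genre     | MIN(rating)
----------+------------
Animation | 6.6        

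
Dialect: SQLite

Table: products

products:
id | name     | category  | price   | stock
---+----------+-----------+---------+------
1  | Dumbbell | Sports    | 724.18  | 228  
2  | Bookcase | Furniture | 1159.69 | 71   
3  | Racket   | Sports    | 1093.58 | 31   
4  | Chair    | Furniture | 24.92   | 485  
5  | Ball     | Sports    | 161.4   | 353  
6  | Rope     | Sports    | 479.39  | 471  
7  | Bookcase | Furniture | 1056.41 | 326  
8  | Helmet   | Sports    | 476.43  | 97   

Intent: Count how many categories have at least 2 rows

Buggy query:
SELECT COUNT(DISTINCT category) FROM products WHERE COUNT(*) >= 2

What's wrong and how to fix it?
Bug: COUNT(*) cannot appear in WHERE; the per-group count doesn't exist yet

Fix: Group first with HAVING COUNT(*) >= 2, then COUNT the resulting groups

Corrected query:
SELECT COUNT(*) FROM (SELECT category FROM products GROUP BY category HAVING COUNT(*) >= 2)

Result:
COUNT(*)
--------
2       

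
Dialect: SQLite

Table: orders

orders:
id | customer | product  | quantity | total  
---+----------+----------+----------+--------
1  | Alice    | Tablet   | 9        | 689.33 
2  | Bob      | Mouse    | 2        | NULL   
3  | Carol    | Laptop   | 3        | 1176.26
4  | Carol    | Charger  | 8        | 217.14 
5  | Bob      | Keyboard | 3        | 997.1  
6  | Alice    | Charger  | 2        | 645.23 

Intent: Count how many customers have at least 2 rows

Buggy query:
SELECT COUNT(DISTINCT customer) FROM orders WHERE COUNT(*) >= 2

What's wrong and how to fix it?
Bug: WHERE filters individual rows, not groups, so a group-level COUNT is invalid there

Fix: Group first with HAVING COUNT(*) >= 2, then COUNT the resulting groups

Corrected query:
SELECT COUNT(*) FROM (SELECT customer FROM orders GROUP BY customer HAVING COUNT(*) >= 2)

Result:
COUNT(*)
--------
3       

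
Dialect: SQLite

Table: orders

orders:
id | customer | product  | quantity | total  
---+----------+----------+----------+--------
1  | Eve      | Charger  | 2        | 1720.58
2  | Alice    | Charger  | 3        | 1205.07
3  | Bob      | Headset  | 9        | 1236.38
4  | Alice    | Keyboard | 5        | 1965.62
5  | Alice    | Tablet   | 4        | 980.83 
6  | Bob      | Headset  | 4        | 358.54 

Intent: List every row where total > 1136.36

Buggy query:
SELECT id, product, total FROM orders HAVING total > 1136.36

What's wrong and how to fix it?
Bug: This is a non-aggregate query (no GROUP BY, no aggregates), so in SQLite the HAVING clause is invalid here; a row-level condition belongs in WHERE

Fix: Use WHERE for row-level filtering

Corrected query:
SELECT id, product, total FROM orders WHERE total > 1136.36

Result:
id | product  | total  
---+----------+--------
1  | Charger  | 1720.58
2  | Charger  | 1205.07
3  | Headset  | 1236.38
4  | Keyboard | 1965.62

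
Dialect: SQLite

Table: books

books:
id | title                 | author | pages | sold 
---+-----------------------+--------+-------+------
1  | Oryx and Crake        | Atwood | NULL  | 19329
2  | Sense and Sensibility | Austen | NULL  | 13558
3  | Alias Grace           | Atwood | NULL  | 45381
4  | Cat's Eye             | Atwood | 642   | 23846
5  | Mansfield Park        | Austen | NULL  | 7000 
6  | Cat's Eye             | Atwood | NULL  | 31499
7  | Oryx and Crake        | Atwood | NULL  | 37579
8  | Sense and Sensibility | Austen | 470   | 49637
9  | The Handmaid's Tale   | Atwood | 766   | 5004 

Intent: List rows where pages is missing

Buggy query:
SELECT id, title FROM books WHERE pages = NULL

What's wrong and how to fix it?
Bug: Comparing to NULL with '=' never matches; NULL = NULL is unknown, not true

Fix: Use IS NULL to test for NULL

Corrected query:
SELECT id, title FROM books WHERE pages IS NULL

Result:
id | title                
---+----------------------
1  | Oryx and Crake       
2  | Sense and Sensibility
3  | Alias Grace          
5  | Mansfield Park       
6  | Cat's Eye            
7  | Oryx and Crake       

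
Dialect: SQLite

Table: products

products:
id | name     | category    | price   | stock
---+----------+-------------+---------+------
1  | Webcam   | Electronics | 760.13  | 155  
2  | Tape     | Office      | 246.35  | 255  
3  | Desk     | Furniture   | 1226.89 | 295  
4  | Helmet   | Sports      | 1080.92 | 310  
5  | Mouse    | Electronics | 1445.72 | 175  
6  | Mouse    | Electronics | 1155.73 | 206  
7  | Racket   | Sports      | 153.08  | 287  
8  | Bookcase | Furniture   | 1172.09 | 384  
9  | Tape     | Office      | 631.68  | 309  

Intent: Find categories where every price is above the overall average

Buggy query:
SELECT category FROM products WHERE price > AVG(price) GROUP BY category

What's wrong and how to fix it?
Bug: WHERE evaluates per row before aggregation, so AVG() is unavailable

Fix: Use a subquery for AVG and a HAVING MIN(...) filter so the condition holds for every row in the group

Corrected query:
SELECT category FROM products GROUP BY category HAVING MIN(price) > (SELECT AVG(price) FROM products)

Result:
category 
---------
Furniture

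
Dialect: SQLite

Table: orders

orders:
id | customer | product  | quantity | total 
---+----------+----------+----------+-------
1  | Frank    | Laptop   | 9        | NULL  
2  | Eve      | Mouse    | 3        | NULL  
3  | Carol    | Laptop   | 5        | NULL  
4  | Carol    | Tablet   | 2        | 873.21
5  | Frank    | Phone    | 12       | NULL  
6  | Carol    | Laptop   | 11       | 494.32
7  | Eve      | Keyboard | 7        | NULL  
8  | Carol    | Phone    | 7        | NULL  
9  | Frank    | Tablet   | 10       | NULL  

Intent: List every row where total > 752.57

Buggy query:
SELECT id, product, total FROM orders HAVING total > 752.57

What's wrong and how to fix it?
Bug: This is a non-aggregate query (no GROUP BY, no aggregates), so in SQLite the HAVING clause is invalid here; a row-level condition belongs in WHERE

Fix: Replace HAVING with WHERE since the condition applies to individual rows

Corrected query:
SELECT id, product, total FROM orders WHERE total > 752.57

Result:
id | product | total 
---+---------+-------
4  | Tablet  | 873.21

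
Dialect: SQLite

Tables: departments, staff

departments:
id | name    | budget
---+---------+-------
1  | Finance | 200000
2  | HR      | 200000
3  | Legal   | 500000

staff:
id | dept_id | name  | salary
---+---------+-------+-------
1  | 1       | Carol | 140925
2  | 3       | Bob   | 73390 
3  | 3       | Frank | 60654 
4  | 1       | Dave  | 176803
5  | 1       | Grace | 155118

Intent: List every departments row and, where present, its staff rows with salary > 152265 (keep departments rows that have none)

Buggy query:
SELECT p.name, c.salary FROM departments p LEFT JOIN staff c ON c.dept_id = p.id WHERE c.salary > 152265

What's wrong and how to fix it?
Bug: A WHERE condition on the right-hand table after LEFT JOIN drops unmatched parents

Fix: Put 'c.salary > 152265' in the JOIN's ON clause instead of WHERE

Corrected query:
SELECT p.name, c.salary FROM departments p LEFT JOIN staff c ON c.dept_id = p.id AND c.salary > 152265

Result:
name    | salary
--------+-------
Finance | 155118
Finance | 176803
HR      | NULL  
Legal   | NULL  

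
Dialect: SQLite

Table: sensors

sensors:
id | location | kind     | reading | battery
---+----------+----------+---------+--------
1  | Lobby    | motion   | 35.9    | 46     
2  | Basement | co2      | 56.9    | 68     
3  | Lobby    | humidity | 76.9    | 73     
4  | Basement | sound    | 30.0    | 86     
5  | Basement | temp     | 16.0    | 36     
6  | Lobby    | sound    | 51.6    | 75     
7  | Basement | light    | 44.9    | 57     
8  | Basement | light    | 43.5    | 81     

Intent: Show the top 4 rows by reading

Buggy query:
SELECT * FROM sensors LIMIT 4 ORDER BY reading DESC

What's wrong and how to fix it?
Bug: ORDER BY cannot follow LIMIT; LIMIT is the final clause

Fix: Sort with ORDER BY, then apply LIMIT

Corrected query:
SELECT * FROM sensors ORDER BY reading DESC LIMIT 4

Result:
id | location | kind     | reading | battery
---+----------+----------+---------+--------
3  | Lobby    | humidity | 76.9    | 73     
2  | Basement | co2      | 56.9    | 68     
6  | Lobby    | sound    | 51.6    | 75     
7  | Basement | light    | 44.9    | 57     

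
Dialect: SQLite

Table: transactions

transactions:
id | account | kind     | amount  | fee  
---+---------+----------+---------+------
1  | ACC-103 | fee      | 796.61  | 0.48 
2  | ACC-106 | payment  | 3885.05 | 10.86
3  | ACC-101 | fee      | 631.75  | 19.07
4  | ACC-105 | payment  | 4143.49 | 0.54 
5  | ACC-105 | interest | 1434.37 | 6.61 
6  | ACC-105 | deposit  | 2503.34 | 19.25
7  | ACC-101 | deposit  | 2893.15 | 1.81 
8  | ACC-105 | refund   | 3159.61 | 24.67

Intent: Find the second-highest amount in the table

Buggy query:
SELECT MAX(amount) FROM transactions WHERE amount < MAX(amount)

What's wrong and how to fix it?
Bug: The inner MAX is an aggregate inside WHERE, which is not allowed

Fix: Put the inner MAX in a scalar subquery

Corrected query:
SELECT MAX(amount) FROM transactions WHERE amount < (SELECT MAX(amount) FROM transactions)

Result:
MAX(amount)
-----------
3885.05    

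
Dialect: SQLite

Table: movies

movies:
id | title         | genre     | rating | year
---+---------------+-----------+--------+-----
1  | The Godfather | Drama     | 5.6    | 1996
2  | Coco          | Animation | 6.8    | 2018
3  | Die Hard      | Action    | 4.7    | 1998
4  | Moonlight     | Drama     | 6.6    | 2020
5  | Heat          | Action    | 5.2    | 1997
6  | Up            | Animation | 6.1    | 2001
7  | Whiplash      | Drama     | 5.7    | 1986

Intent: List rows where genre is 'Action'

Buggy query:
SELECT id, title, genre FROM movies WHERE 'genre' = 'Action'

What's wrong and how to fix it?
Bug: 'genre' in single quotes is a string literal, not the column; the comparison is literal-vs-literal and never true

Fix: Reference the column as genre without single quotes

Corrected query:
SELECT id, title, genre FROM movies WHERE genre = 'Action'

Result:
id | title    | genre 
---+----------+-------
3  | Die Hard | Action
5  | Heat     | Action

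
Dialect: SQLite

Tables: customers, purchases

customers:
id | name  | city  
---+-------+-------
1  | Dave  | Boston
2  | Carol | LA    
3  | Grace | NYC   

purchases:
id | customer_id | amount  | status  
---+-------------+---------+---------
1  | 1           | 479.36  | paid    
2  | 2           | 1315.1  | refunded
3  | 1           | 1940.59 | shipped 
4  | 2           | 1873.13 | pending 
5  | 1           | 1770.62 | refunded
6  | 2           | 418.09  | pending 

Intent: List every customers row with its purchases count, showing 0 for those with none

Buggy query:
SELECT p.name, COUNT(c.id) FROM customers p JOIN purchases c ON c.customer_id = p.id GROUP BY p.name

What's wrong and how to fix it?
Bug: An inner join excludes parents with zero children

Fix: Switch to LEFT JOIN to retain unmatched parent rows

Corrected query:
SELECT p.name, COUNT(c.id) FROM customers p LEFT JOIN purchases c ON c.customer_id = p.id GROUP BY p.name

Result:
name  | COUNT(c.id)
------+------------
Carol | 3          
Dave  | 3          
Grace | 0          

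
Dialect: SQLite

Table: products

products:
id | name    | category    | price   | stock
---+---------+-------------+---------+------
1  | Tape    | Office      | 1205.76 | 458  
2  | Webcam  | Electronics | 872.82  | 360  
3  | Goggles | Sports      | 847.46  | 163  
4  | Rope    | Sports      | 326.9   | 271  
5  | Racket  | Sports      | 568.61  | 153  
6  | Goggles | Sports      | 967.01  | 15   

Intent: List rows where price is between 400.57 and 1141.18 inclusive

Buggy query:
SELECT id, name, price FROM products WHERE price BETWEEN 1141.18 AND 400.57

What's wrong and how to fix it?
Bug: The bounds are reversed; BETWEEN a AND b requires a <= b to match anything

Fix: Swap the bounds so the smaller value comes first

Corrected query:
SELECT id, name, price FROM products WHERE price BETWEEN 400.57 AND 1141.18

Result:
id | name    | price 
---+---------+-------
2  | Webcam  | 872.82
3  | Goggles | 847.46
5  | Racket  | 568.61
6  | Goggles | 967.01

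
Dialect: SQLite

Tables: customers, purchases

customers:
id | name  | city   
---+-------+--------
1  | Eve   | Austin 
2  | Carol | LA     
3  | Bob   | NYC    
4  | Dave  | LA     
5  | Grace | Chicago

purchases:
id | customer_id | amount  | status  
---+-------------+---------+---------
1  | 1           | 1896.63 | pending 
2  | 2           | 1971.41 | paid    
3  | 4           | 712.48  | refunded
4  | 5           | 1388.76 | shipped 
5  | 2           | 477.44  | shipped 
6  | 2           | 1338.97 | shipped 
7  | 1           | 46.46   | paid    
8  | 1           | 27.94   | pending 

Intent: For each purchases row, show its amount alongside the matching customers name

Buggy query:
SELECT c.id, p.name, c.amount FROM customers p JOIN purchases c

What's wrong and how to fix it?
Bug: Missing join condition: each purchases row is matched to all customers rows instead of just its own

Fix: Specify the join condition linking the foreign key to the parent id

Corrected query:
SELECT c.id, p.name, c.amount FROM customers p JOIN purchases c ON c.customer_id = p.id

Result:
id | name  | amount 
---+-------+--------
1  | Eve   | 1896.63
2  | Carol | 1971.41
3  | Dave  | 712.48 
4  | Grace | 1388.76
5  | Carol | 477.44 
6  | Carol | 1338.97
7  | Eve   | 46.46  
8  | Eve   | 27.94  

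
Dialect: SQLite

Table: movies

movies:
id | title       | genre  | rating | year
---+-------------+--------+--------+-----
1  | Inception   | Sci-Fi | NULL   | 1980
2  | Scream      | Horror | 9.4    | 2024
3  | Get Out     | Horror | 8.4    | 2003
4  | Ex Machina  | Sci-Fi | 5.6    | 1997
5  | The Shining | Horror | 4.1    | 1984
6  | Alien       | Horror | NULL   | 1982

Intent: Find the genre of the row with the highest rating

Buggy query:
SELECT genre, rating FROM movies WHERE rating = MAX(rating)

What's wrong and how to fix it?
Bug: MAX(rating) is an aggregate and cannot be used directly in WHERE

Fix: Use a subquery: WHERE rating = (SELECT MAX(rating) FROM movies)

Corrected query:
SELECT genre, rating FROM movies WHERE rating = (SELECT MAX(rating) FROM movies)

Result:
genre  | rating
-------+-------
Horror | 9.4   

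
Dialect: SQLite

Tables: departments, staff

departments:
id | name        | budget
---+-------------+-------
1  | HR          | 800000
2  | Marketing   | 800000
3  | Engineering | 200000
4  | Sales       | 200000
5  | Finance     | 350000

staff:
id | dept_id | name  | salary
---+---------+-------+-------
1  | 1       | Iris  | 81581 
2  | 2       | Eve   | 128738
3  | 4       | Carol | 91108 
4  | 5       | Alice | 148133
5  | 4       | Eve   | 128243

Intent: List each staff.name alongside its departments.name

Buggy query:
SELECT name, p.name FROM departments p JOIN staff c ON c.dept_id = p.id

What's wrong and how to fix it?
Bug: Both tables have a 'name' column; the unqualified reference is ambiguous

Fix: Prefix ambiguous columns with the table alias

Corrected query:
SELECT c.name, p.name FROM departments p JOIN staff c ON c.dept_id = p.id

Result:
name  | name     
------+----------
Iris  | HR       
Eve   | Marketing
Carol | Sales    
Alice | Finance  
Eve   | Sales    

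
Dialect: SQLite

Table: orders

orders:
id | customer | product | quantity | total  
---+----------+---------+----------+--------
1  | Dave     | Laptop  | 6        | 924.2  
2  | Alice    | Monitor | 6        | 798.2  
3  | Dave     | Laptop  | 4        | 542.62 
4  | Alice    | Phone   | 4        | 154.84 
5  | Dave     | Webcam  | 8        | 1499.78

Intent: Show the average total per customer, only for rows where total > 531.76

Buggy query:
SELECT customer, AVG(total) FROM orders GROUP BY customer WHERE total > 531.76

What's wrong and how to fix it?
Bug: WHERE cannot follow GROUP BY

Fix: Move the WHERE clause before GROUP BY

Corrected query:
SELECT customer, AVG(total) FROM orders WHERE total > 531.76 GROUP BY customer

Result:
customer | AVG(total)
---------+-----------
Alice    | 798.2     
Dave     | 988.866667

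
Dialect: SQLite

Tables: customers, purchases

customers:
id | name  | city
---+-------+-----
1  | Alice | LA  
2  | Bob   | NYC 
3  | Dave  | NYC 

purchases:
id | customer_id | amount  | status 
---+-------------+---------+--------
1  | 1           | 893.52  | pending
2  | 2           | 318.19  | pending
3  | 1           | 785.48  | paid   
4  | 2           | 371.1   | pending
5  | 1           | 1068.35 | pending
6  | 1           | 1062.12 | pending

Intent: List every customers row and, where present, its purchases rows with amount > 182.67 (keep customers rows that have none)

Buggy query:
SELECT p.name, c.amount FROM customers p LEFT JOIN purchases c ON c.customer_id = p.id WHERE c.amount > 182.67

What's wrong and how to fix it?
Bug: A WHERE condition on the right-hand table after LEFT JOIN drops unmatched parents

Fix: Move the right-table condition into the ON clause so unmatched parents are kept

Corrected query:
SELECT p.name, c.amount FROM customers p LEFT JOIN purchases c ON c.customer_id = p.id AND c.amount > 182.67

Result:
name  | amount 
------+--------
Alice | 785.48 
Alice | 893.52 
Alice | 1062.12
Alice | 1068.35
Bob   | 318.19 
Bob   | 371.1  
Dave  | NULL   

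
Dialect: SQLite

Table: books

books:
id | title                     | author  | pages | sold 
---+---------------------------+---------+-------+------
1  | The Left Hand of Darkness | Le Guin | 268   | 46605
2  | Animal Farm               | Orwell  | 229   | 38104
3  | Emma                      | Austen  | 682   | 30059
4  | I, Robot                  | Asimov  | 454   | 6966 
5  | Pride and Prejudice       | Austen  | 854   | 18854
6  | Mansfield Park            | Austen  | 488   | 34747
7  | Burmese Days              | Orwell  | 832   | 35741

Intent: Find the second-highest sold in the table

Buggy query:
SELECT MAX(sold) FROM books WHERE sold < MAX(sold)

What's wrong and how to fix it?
Bug: MAX(sold) on the right of the comparison is an aggregate-in-WHERE error

Fix: Put the inner MAX in a scalar subquery

Corrected query:
SELECT MAX(sold) FROM books WHERE sold < (SELECT MAX(sold) FROM books)

Result:
MAX(sold)
---------
38104    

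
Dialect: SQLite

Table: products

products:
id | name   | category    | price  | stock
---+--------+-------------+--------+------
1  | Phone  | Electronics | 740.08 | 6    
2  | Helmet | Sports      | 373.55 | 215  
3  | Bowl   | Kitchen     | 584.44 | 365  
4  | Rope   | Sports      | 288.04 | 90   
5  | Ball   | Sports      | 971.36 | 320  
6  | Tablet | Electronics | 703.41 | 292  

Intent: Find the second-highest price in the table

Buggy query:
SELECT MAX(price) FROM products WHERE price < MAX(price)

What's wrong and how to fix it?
Bug: The inner MAX is an aggregate inside WHERE, which is not allowed

Fix: Put the inner MAX in a scalar subquery

Corrected query:
SELECT MAX(price) FROM products WHERE price < (SELECT MAX(price) FROM products)

Result:
MAX(price)
----------
740.08    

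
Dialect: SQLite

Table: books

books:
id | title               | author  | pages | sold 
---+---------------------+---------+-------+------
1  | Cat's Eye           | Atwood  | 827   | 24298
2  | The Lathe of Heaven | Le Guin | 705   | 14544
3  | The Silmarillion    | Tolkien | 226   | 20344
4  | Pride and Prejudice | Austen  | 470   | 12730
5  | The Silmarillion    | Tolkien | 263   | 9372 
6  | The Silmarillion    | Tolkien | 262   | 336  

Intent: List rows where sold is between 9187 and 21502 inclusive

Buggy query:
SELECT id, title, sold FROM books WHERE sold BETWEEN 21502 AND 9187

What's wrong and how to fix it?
Bug: BETWEEN expects the lower bound first; with 21502 AND 9187 the range is empty

Fix: Swap the bounds so the smaller value comes first

Corrected query:
SELECT id, title, sold FROM books WHERE sold BETWEEN 9187 AND 21502

Result:
id | title               | sold 
---+---------------------+------
2  | The Lathe of Heaven | 14544
3  | The Silmarillion    | 20344
4  | Pride and Prejudice | 12730
5  | The Silmarillion    | 9372 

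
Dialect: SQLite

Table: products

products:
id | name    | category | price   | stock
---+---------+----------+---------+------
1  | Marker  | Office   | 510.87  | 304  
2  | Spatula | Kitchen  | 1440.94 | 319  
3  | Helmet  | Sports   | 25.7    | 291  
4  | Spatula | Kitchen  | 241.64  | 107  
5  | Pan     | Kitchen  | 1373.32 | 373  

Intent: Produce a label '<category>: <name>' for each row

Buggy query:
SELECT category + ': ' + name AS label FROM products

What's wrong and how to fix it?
Bug: SQLite uses || for string concatenation; + coerces text to numbers (yielding 0)

Fix: Replace + with || to concatenate text

Corrected query:
SELECT category || ': ' || name AS label FROM products

Result:
label           
----------------
Office: Marker  
Kitchen: Spatula
Sports: Helmet  
Kitchen: Spatula
Kitchen: Pan    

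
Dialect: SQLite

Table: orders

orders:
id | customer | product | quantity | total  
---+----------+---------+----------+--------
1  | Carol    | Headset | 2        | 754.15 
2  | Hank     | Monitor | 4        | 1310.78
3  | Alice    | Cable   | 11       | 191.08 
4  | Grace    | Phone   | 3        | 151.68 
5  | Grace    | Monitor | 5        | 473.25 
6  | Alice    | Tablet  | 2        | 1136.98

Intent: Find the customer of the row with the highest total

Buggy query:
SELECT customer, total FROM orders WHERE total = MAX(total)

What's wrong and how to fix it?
Bug: WHERE is evaluated per row; an aggregate over the whole table isn't defined there

Fix: Use a subquery: WHERE total = (SELECT MAX(total) FROM orders)

Corrected query:
SELECT customer, total FROM orders WHERE total = (SELECT MAX(total) FROM orders)

Result:
customer | total  
---------+--------
Hank     | 1310.78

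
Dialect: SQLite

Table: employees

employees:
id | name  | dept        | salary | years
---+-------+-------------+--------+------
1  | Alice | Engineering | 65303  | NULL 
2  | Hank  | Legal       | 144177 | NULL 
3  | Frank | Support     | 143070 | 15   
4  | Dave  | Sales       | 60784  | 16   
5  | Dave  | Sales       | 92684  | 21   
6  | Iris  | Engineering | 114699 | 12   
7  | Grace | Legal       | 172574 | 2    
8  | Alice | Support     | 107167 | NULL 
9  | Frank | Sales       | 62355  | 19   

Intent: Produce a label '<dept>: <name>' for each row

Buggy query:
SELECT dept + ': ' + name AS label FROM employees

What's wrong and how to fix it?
Bug: '+' is numeric addition; on text columns SQLite converts them to 0 instead of concatenating

Fix: Use the || operator for string concatenation

Corrected query:
SELECT dept || ': ' || name AS label FROM employees

Result:
label             
------------------
Engineering: Alice
Legal: Hank       
Support: Frank    
Sales: Dave       
Sales: Dave       
Engineering: Iris 
Legal: Grace      
Support: Alice    
Sales: Frank      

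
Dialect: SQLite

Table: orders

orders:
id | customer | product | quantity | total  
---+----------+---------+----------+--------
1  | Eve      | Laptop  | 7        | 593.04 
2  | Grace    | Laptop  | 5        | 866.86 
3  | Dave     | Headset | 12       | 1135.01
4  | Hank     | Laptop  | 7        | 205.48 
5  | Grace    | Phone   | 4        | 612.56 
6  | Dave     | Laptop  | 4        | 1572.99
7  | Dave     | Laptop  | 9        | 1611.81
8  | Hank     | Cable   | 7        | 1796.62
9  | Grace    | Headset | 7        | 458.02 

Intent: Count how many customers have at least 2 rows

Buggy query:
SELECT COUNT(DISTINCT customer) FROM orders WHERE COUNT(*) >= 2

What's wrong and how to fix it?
Bug: COUNT(*) cannot appear in WHERE; the per-group count doesn't exist yet

Fix: Group first with HAVING COUNT(*) >= 2, then COUNT the resulting groups

Corrected query:
SELECT COUNT(*) FROM (SELECT customer FROM orders GROUP BY customer HAVING COUNT(*) >= 2)

Result:
COUNT(*)
--------
3       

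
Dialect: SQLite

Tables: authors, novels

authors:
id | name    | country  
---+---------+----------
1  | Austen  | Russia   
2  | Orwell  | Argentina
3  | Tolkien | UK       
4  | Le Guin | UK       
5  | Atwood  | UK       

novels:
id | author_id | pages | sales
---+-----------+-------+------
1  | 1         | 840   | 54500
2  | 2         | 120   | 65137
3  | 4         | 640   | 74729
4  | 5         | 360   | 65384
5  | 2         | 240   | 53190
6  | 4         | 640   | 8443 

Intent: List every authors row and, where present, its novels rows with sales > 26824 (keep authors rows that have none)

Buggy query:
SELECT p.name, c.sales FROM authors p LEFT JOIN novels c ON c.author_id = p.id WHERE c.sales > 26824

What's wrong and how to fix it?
Bug: A WHERE condition on the right-hand table after LEFT JOIN drops unmatched parents

Fix: Put 'c.sales > 26824' in the JOIN's ON clause instead of WHERE

Corrected query:
SELECT p.name, c.sales FROM authors p LEFT JOIN novels c ON c.author_id = p.id AND c.sales > 26824

Result:
name    | sales
--------+------
Austen  | 54500
Orwell  | 53190
Orwell  | 65137
Tolkien | NULL 
Le Guin | 74729
Atwood  | 65384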